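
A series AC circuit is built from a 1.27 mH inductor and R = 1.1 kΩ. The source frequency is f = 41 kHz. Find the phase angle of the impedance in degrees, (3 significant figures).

16.6°

ω = 2πf = 257600 rad/s
X_L = ωL = 327 Ω
Z = 1100 + j327 Ω
|Z| = √(1100² + 327²) = 1150 Ω
∠Z = arctan(327/1100) = 16.6°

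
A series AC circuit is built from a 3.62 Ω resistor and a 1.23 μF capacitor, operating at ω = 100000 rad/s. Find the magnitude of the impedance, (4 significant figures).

8.900 Ω

X_C = 1/(ωC) = 8.130 Ω
Z = 3.620 − j8.130 Ω
|Z| = √(3.620² + 8.130²) = 8.900 Ω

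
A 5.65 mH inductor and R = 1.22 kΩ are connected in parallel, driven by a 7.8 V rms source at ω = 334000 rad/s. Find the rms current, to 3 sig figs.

7.61 mA

X_L = ωL = 1890 Ω
Parallel: admittances add. Y = 1/R + 1/(jωL)
Y = (0.000820 − j0.000530) S
|Y| = 0.000976 S → |Z| = 1/|Y| = 1020 Ω, ∠Z = −∠Y = 32.9°
I = V/|Z| = 7.8/1020 = 7.61 mA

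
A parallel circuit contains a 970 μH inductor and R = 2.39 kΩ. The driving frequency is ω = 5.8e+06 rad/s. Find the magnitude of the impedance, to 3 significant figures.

2200 Ω

X_L = ωL = 5630 Ω
Parallel: admittances add. Y = 1/R + 1/(jωL)
Y = (0.000418 − j0.000178) S
|Y| = 0.000455 S → |Z| = 1/|Y| = 2200 Ω, ∠Z = −∠Y = 23.0°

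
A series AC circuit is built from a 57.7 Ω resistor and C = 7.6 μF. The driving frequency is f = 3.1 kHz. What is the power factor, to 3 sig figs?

0.993

ω = 2πf = 19480 rad/s
X_C = 1/(ωC) = 6.76 Ω
Z = 57.7 − j6.76 Ω
|Z| = √(57.7² + 6.76²) = 58.1 Ω
∠Z = arctan(-6.76/57.7) = -6.68°
cos φ = cos(-6.68°) = 0.993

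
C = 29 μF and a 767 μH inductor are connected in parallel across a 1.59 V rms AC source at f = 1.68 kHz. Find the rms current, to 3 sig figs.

290 mA

ω = 2πf = 10560 rad/s
X_L = ωL = 8.10 Ω
X_C = 1/(ωC) = 3.27 Ω
Parallel: admittances add. Y = 1/(jωL) + jωC
Y = (0 + j0.183) S
|Y| = 0.183 S → |Z| = 1/|Y| = 5.48 Ω, ∠Z = −∠Y = -90.0°
I = V/|Z| = 1.59/5.48 = 290 mA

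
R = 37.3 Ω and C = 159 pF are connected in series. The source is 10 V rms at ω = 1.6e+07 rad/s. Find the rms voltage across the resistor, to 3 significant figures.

0.945 V

X_C = 1/(ωC) = 393 Ω
Z = 37.3 − j393 Ω
|Z| = √(37.3² + 393²) = 395 Ω
I = V/|Z| = 25.3 mA
V_R = I·|Z_R| = 0.0253 × 37.3 = 0.945 V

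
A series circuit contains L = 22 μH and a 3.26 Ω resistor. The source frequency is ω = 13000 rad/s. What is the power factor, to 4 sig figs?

0.9962

X_L = ωL = 0.2860 Ω
Z = 3.260 + j0.2860 Ω
|Z| = √(3.260² + 0.2860²) = 3.273 Ω
∠Z = arctan(0.2860/3.260) = 5.014°
cos φ = cos(5.014°) = 0.9962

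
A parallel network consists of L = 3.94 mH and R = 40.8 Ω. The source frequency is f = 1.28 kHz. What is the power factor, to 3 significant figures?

ω = 2πf = 8042 rad/s
X_L = ωL = 31.7 Ω
Parallel: admittances add. Y = 1/R + 1/(jωL)
Y = (0.0245 − j0.0316) S
|Y| = 0.0400 S → |Z| = 1/|Y| = 25.0 Ω, ∠Z = −∠Y = 52.2°
cos φ = cos(52.2°) = 0.613

0.613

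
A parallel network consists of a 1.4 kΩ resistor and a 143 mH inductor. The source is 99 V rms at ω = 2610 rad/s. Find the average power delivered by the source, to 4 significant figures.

7.001 W

X_L = ωL = 373.2 Ω
Parallel: admittances add. Y = 1/R + 1/(jωL)
Y = (0.0007143 − j0.002679) S
|Y| = 0.002773 S → |Z| = 1/|Y| = 360.6 Ω, ∠Z = −∠Y = 75.07°
I = V/|Z| = 274.5 mA
P = VI cos φ = 99 × 0.2745 × cos(75.07°) = 7.001 W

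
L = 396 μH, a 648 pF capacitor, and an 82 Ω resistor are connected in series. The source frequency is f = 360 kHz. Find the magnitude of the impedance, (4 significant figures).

ω = 2πf = 2.262e+06 rad/s
X_L = ωL = 895.7 Ω
X_C = 1/(ωC) = 682.2 Ω
Net reactance X = X_L − X_C = 213.5 Ω
Z = 82.00 + j213.5 Ω
|Z| = √(82.00² + 213.5²) = 228.7 Ω

228.7 Ω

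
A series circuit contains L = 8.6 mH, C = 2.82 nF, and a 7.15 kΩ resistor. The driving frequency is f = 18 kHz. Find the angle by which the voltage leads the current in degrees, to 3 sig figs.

-16.8°

ω = 2πf = 113100 rad/s
X_L = ωL = 973 Ω
X_C = 1/(ωC) = 3140 Ω
Net reactance X = X_L − X_C = -2160 Ω
Z = 7150 − j2160 Ω
|Z| = √(7150² + 2160²) = 7470 Ω
∠Z = arctan(-2160/7150) = -16.8°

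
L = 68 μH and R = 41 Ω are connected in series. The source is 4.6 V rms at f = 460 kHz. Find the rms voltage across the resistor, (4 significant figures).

0.9394 V

ω = 2πf = 2.89e+06 rad/s
X_L = ωL = 196.5 Ω
Z = 41.00 + j196.5 Ω
|Z| = √(41.00² + 196.5²) = 200.8 Ω
I = V/|Z| = 22.91 mA
V_R = I·|Z_R| = 0.02291 × 41.00 = 0.9394 V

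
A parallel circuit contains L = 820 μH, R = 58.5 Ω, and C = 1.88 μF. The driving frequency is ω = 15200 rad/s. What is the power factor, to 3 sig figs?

X_L = ωL = 12.5 Ω
X_C = 1/(ωC) = 35.0 Ω
Parallel: admittances add. Y = 1/R + 1/(jωL) + jωC
Y = (0.0171 − j0.0517) S
|Y| = 0.0544 S → |Z| = 1/|Y| = 18.4 Ω, ∠Z = −∠Y = 71.7°
cos φ = cos(71.7°) = 0.314

0.314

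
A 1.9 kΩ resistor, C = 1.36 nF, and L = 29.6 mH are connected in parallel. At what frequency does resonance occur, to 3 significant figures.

25.1 kHz

ω₀ = 1/√(LC) = 1/√(0.0296 × 1.36e-09) = 157600 rad/s
f₀ = ω₀/(2π) = 25.1 kHz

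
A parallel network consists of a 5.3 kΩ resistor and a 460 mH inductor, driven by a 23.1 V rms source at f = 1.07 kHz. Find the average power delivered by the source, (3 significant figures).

ω = 2πf = 6723 rad/s
X_L = ωL = 3090 Ω
Parallel: admittances add. Y = 1/R + 1/(jωL)
Y = (0.000189 − j0.000323) S
|Y| = 0.000374 S → |Z| = 1/|Y| = 2670 Ω, ∠Z = −∠Y = 59.7°
I = V/|Z| = 8.65 mA
P = VI cos φ = 23.1 × 0.00865 × cos(59.7°) = 101 mW

101 mW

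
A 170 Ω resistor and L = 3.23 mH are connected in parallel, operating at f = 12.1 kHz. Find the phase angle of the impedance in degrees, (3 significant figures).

34.7°

ω = 2πf = 76030 rad/s
X_L = ωL = 246 Ω
Parallel: admittances add. Y = 1/R + 1/(jωL)
Y = (0.00588 − j0.00407) S
|Y| = 0.00715 S → |Z| = 1/|Y| = 140 Ω, ∠Z = −∠Y = 34.7°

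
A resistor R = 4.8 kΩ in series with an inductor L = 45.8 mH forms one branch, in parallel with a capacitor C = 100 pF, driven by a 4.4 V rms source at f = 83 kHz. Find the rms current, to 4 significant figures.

63.34 μA

ω = 2πf = 521500 rad/s
X_L = ωL = 23880 Ω
X_C = 1/(ωC) = 19180 Ω
Branch 1 (R+jX_L): Z₁ = 4800 + j23880 Ω, |Z₁| = 24360 Ω
Branch 2 (−jX_C): Z₂ = −j19180 Ω
Parallel: Z = Z₁Z₂/(Z₁+Z₂), |Z| = 69470 Ω, ∠Z = -55.82°
I = V/|Z| = 4.4/69470 = 63.34 μA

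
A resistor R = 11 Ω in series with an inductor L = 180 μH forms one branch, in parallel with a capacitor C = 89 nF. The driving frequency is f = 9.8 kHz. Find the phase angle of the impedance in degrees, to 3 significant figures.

ω = 2πf = 61580 rad/s
X_L = ωL = 11.1 Ω
X_C = 1/(ωC) = 182 Ω
Branch 1 (R+jX_L): Z₁ = 11.0 + j11.1 Ω, |Z₁| = 15.6 Ω
Branch 2 (−jX_C): Z₂ = −j182 Ω
Parallel: Z = Z₁Z₂/(Z₁+Z₂), |Z| = 16.6 Ω, ∠Z = 41.5°

41.5°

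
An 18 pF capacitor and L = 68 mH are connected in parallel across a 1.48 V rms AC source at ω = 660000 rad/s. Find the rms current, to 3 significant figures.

15.4 μA

X_L = ωL = 44900 Ω
X_C = 1/(ωC) = 84200 Ω
Parallel: admittances add. Y = 1/(jωL) + jωC
Y = (0 − j1.04e-05) S
|Y| = 1.04e-05 S → |Z| = 1/|Y| = 96100 Ω, ∠Z = −∠Y = 90.0°
I = V/|Z| = 1.48/96100 = 15.4 μA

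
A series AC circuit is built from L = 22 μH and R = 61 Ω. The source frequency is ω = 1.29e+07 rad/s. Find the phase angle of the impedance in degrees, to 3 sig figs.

77.9°

X_L = ωL = 284 Ω
Z = 61.0 + j284 Ω
|Z| = √(61.0² + 284²) = 290 Ω
∠Z = arctan(284/61.0) = 77.9°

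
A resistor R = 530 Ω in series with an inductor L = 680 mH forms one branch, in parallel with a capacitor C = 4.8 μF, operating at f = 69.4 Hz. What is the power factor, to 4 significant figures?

ω = 2πf = 436.1 rad/s
X_L = ωL = 296.5 Ω
X_C = 1/(ωC) = 477.8 Ω
Branch 1 (R+jX_L): Z₁ = 530.0 + j296.5 Ω, |Z₁| = 607.3 Ω
Branch 2 (−jX_C): Z₂ = −j477.8 Ω
Parallel: Z = Z₁Z₂/(Z₁+Z₂), |Z| = 518.0 Ω, ∠Z = -41.89°
cos φ = cos(-41.89°) = 0.7444

0.7444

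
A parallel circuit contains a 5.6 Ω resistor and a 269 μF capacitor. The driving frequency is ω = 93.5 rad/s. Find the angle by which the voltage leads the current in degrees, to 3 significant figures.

-8.02°

X_C = 1/(ωC) = 39.8 Ω
Parallel: admittances add. Y = 1/R + jωC
Y = (0.179 + j0.0252) S
|Y| = 0.180 S → |Z| = 1/|Y| = 5.55 Ω, ∠Z = −∠Y = -8.02°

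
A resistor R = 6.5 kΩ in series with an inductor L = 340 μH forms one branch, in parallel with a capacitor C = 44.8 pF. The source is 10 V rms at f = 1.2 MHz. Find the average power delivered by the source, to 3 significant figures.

13.3 mW

ω = 2πf = 7.54e+06 rad/s
X_L = ωL = 2560 Ω
X_C = 1/(ωC) = 2960 Ω
Branch 1 (R+jX_L): Z₁ = 6500 + j2560 Ω, |Z₁| = 6990 Ω
Branch 2 (−jX_C): Z₂ = −j2960 Ω
Parallel: Z = Z₁Z₂/(Z₁+Z₂), |Z| = 3180 Ω, ∠Z = -65.0°
I = V/|Z| = 3.15 mA
P = VI cos φ = 10 × 0.00315 × cos(-65.0°) = 13.3 mW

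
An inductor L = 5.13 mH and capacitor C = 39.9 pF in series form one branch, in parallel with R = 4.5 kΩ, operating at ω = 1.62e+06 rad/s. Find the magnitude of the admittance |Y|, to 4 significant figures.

262.5 μS

X_L = ωL = 8311 Ω
X_C = 1/(ωC) = 15470 Ω
Branch 1: Z₁ = R = 4500 Ω
Branch 2 (series LC): Z₂ = j(X_L − X_C) = −j7160 Ω
Parallel: Z = Z₁Z₂/(Z₁+Z₂), |Z| = 3810 Ω, ∠Z = -32.15°
|Y| = 1/|Z| = 262.5 μS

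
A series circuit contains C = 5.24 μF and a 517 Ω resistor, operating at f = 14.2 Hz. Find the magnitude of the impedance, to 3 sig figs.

2200 Ω

ω = 2πf = 89.22 rad/s
X_C = 1/(ωC) = 2140 Ω
Z = 517 − j2140 Ω
|Z| = √(517² + 2140²) = 2200 Ω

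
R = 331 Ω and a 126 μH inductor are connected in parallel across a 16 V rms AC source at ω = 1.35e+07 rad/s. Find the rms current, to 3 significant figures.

X_L = ωL = 1700 Ω
Parallel: admittances add. Y = 1/R + 1/(jωL)
Y = (0.00302 − j0.000588) S
|Y| = 0.00308 S → |Z| = 1/|Y| = 325 Ω, ∠Z = −∠Y = 11.0°
I = V/|Z| = 16/325 = 49.2 mA

49.2 mA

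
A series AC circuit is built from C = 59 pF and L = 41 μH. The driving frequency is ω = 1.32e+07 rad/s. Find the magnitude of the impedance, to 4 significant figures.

742.8 Ω

X_L = ωL = 541.2 Ω
X_C = 1/(ωC) = 1284 Ω
Net reactance X = X_L − X_C = -742.8 Ω
Z = − j742.8 Ω
|Z| = √(0² + 742.8²) = 742.8 Ω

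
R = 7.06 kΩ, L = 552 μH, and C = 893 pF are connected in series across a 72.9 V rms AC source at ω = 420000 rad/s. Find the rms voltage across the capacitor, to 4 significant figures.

26.03 V

X_L = ωL = 231.8 Ω
X_C = 1/(ωC) = 2666 Ω
Net reactance X = X_L − X_C = -2434 Ω
Z = 7060 − j2434 Ω
|Z| = √(7060² + 2434²) = 7468 Ω
I = V/|Z| = 9.762 mA
V_C = I·|Z_C| = 0.009762 × 2666 = 26.03 V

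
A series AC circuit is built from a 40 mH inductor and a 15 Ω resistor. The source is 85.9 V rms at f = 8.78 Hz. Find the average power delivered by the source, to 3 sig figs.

ω = 2πf = 55.17 rad/s
X_L = ωL = 2.21 Ω
Z = 15.0 + j2.21 Ω
|Z| = √(15.0² + 2.21²) = 15.2 Ω
∠Z = arctan(2.21/15.0) = 8.37°
I = V/|Z| = 5.67 A
P = VI cos φ = 85.9 × 5.67 × cos(8.37°) = 482 W

482 W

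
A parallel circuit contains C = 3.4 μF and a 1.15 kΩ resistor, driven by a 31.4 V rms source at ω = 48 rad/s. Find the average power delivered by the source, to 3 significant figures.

X_C = 1/(ωC) = 6130 Ω
Parallel: admittances add. Y = 1/R + jωC
Y = (0.000870 + j0.000163) S
|Y| = 0.000885 S → |Z| = 1/|Y| = 1130 Ω, ∠Z = −∠Y = -10.6°
I = V/|Z| = 27.8 mA
P = VI cos φ = 31.4 × 0.0278 × cos(-10.6°) = 857 mW

857 mW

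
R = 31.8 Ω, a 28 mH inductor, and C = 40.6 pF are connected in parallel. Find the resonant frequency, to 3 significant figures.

ω₀ = 1/√(LC) = 1/√(0.028 × 4.06e-11) = 937900 rad/s
f₀ = ω₀/(2π) = 149 kHz

149 kHz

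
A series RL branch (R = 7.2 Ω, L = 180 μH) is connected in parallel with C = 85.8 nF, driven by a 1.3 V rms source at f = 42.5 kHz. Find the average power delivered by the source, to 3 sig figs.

ω = 2πf = 267000 rad/s
X_L = ωL = 48.1 Ω
X_C = 1/(ωC) = 43.6 Ω
Branch 1 (R+jX_L): Z₁ = 7.20 + j48.1 Ω, |Z₁| = 48.6 Ω
Branch 2 (−jX_C): Z₂ = −j43.6 Ω
Parallel: Z = Z₁Z₂/(Z₁+Z₂), |Z| = 251 Ω, ∠Z = -40.1°
I = V/|Z| = 5.18 mA
P = VI cos φ = 1.3 × 0.00518 × cos(-40.1°) = 5.15 mW

5.15 mW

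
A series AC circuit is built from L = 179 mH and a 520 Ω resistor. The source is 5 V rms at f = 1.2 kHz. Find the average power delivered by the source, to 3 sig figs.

6.21 mW

ω = 2πf = 7540 rad/s
X_L = ωL = 1350 Ω
Z = 520 + j1350 Ω
|Z| = √(520² + 1350²) = 1450 Ω
∠Z = arctan(1350/520) = 68.9°
I = V/|Z| = 3.46 mA
P = VI cos φ = 5 × 0.00346 × cos(68.9°) = 6.21 mW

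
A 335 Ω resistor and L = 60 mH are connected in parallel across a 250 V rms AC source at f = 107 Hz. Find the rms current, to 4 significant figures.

ω = 2πf = 672.3 rad/s
X_L = ωL = 40.34 Ω
Parallel: admittances add. Y = 1/R + 1/(jωL)
Y = (0.002985 − j0.02479) S
|Y| = 0.02497 S → |Z| = 1/|Y| = 40.05 Ω, ∠Z = −∠Y = 83.13°
I = V/|Z| = 250/40.05 = 6.242 A

6.242 A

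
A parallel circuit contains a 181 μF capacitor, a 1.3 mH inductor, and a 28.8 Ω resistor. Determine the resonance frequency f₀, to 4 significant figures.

328.1 Hz

ω₀ = 1/√(LC) = 1/√(0.0013 × 0.000181) = 2062 rad/s
f₀ = ω₀/(2π) = 328.1 Hz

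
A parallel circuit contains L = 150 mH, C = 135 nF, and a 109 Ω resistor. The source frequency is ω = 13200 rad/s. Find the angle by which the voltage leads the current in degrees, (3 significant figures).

-7.92°

X_L = ωL = 1980 Ω
X_C = 1/(ωC) = 561 Ω
Parallel: admittances add. Y = 1/R + 1/(jωL) + jωC
Y = (0.00917 + j0.00128) S
|Y| = 0.00926 S → |Z| = 1/|Y| = 108 Ω, ∠Z = −∠Y = -7.92°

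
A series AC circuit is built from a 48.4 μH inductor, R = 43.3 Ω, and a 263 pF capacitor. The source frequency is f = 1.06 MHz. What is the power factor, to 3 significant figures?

ω = 2πf = 6.66e+06 rad/s
X_L = ωL = 322 Ω
X_C = 1/(ωC) = 571 Ω
Net reactance X = X_L − X_C = -249 Ω
Z = 43.3 − j249 Ω
|Z| = √(43.3² + 249²) = 252 Ω
∠Z = arctan(-249/43.3) = -80.1°
cos φ = cos(-80.1°) = 0.172

0.172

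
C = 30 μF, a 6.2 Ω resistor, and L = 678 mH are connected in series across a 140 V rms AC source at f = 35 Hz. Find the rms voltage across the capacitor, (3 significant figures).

ω = 2πf = 219.9 rad/s
X_L = ωL = 149 Ω
X_C = 1/(ωC) = 152 Ω
Net reactance X = X_L − X_C = -2.48 Ω
Z = 6.20 − j2.48 Ω
|Z| = √(6.20² + 2.48²) = 6.68 Ω
I = V/|Z| = 21.0 A
V_C = I·|Z_C| = 21.0 × 152 = 3180 V

3180 V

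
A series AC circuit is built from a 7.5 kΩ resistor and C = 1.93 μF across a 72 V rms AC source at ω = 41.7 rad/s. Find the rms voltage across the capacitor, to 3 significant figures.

61.6 V

X_C = 1/(ωC) = 12400 Ω
Z = 7500 − j12400 Ω
|Z| = √(7500² + 12400²) = 14500 Ω
I = V/|Z| = 4.96 mA
V_C = I·|Z_C| = 0.00496 × 12400 = 61.6 V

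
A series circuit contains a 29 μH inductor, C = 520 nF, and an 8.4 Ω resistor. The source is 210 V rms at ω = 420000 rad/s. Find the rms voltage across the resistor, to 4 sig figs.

X_L = ωL = 12.18 Ω
X_C = 1/(ωC) = 4.579 Ω
Net reactance X = X_L − X_C = 7.601 Ω
Z = 8.400 + j7.601 Ω
|Z| = √(8.400² + 7.601²) = 11.33 Ω
I = V/|Z| = 18.54 A
V_R = I·|Z_R| = 18.54 × 8.400 = 155.7 V

155.7 V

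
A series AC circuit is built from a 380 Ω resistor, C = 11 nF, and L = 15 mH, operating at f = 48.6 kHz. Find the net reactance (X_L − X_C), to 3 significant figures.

4280 Ω

ω = 2πf = 305400 rad/s
X_L = ωL = 4580 Ω
X_C = 1/(ωC) = 298 Ω
X = 4580 − 298 = 4280 Ω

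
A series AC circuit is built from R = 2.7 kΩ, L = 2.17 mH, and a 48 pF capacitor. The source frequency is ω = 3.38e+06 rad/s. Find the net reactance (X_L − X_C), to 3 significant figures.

1170 Ω

X_L = ωL = 7330 Ω
X_C = 1/(ωC) = 6160 Ω
X = 7330 − 6160 = 1170 Ω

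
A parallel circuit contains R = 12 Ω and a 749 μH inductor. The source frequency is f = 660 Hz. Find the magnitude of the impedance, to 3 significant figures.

3.01 Ω

ω = 2πf = 4147 rad/s
X_L = ωL = 3.11 Ω
Parallel: admittances add. Y = 1/R + 1/(jωL)
Y = (0.0833 − j0.322) S
|Y| = 0.333 S → |Z| = 1/|Y| = 3.01 Ω, ∠Z = −∠Y = 75.5°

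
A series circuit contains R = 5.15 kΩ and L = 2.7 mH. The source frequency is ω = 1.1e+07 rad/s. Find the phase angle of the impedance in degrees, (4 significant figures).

80.16°

X_L = ωL = 29700 Ω
Z = 5150 + j29700 Ω
|Z| = √(5150² + 29700²) = 30140 Ω
∠Z = arctan(29700/5150) = 80.16°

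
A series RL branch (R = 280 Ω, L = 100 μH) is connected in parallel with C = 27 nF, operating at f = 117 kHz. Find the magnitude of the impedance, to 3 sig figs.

ω = 2πf = 735100 rad/s
X_L = ωL = 73.5 Ω
X_C = 1/(ωC) = 50.4 Ω
Branch 1 (R+jX_L): Z₁ = 280 + j73.5 Ω, |Z₁| = 289 Ω
Branch 2 (−jX_C): Z₂ = −j50.4 Ω
Parallel: Z = Z₁Z₂/(Z₁+Z₂), |Z| = 51.9 Ω, ∠Z = -80.0°

51.9 Ω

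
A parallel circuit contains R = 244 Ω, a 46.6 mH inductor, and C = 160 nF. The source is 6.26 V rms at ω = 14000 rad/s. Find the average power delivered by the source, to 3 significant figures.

X_L = ωL = 652 Ω
X_C = 1/(ωC) = 446 Ω
Parallel: admittances add. Y = 1/R + 1/(jωL) + jωC
Y = (0.00410 + j0.000707) S
|Y| = 0.00416 S → |Z| = 1/|Y| = 240 Ω, ∠Z = −∠Y = -9.79°
I = V/|Z| = 26.0 mA
P = VI cos φ = 6.26 × 0.0260 × cos(-9.79°) = 161 mW

161 mW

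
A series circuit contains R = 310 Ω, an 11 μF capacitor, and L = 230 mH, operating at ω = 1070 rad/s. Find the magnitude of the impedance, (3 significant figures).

349 Ω

X_L = ωL = 246 Ω
X_C = 1/(ωC) = 85.0 Ω
Net reactance X = X_L − X_C = 161 Ω
Z = 310 + j161 Ω
|Z| = √(310² + 161²) = 349 Ω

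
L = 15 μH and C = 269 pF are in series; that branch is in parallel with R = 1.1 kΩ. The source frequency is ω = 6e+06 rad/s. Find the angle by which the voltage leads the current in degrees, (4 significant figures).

-64.29°

X_L = ωL = 90.00 Ω
X_C = 1/(ωC) = 619.6 Ω
Branch 1: Z₁ = R = 1100 Ω
Branch 2 (series LC): Z₂ = j(X_L − X_C) = −j529.6 Ω
Parallel: Z = Z₁Z₂/(Z₁+Z₂), |Z| = 477.2 Ω, ∠Z = -64.29°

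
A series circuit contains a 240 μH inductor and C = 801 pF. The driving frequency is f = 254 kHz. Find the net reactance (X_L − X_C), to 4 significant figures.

-399.2 Ω

ω = 2πf = 1.596e+06 rad/s
X_L = ωL = 383.0 Ω
X_C = 1/(ωC) = 782.3 Ω
X = 383.0 − 782.3 = -399.2 Ω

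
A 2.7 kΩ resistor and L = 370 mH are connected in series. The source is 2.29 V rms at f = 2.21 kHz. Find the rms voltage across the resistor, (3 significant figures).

1.07 V

ω = 2πf = 13890 rad/s
X_L = ωL = 5140 Ω
Z = 2700 + j5140 Ω
|Z| = √(2700² + 5140²) = 5800 Ω
I = V/|Z| = 395 μA
V_R = I·|Z_R| = 0.000395 × 2700 = 1.07 V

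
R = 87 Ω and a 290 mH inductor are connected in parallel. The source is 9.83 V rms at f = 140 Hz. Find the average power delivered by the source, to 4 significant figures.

ω = 2πf = 879.6 rad/s
X_L = ωL = 255.1 Ω
Parallel: admittances add. Y = 1/R + 1/(jωL)
Y = (0.01149 − j0.003920) S
|Y| = 0.01214 S → |Z| = 1/|Y| = 82.34 Ω, ∠Z = −∠Y = 18.83°
I = V/|Z| = 119.4 mA
P = VI cos φ = 9.83 × 0.1194 × cos(18.83°) = 1.111 W

1.111 W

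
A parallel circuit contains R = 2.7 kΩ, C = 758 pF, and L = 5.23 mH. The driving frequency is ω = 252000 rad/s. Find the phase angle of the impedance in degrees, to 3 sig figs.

56.9°

X_L = ωL = 1320 Ω
X_C = 1/(ωC) = 5240 Ω
Parallel: admittances add. Y = 1/R + 1/(jωL) + jωC
Y = (0.000370 − j0.000568) S
|Y| = 0.000678 S → |Z| = 1/|Y| = 1480 Ω, ∠Z = −∠Y = 56.9°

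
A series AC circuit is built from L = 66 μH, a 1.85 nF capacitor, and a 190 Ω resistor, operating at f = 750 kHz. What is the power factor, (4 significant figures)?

0.6955

ω = 2πf = 4.712e+06 rad/s
X_L = ωL = 311.0 Ω
X_C = 1/(ωC) = 114.7 Ω
Net reactance X = X_L − X_C = 196.3 Ω
Z = 190.0 + j196.3 Ω
|Z| = √(190.0² + 196.3²) = 273.2 Ω
∠Z = arctan(196.3/190.0) = 45.94°
cos φ = cos(45.94°) = 0.6955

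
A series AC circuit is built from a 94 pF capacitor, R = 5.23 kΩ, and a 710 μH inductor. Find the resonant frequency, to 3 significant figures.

616 kHz

ω₀ = 1/√(LC) = 1/√(0.00071 × 9.4e-11) = 3.871e+06 rad/s
f₀ = ω₀/(2π) = 616 kHz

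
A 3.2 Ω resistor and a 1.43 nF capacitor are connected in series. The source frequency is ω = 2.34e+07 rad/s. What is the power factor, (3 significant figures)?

X_C = 1/(ωC) = 29.9 Ω
Z = 3.20 − j29.9 Ω
|Z| = √(3.20² + 29.9²) = 30.1 Ω
∠Z = arctan(-29.9/3.20) = -83.9°
cos φ = cos(-83.9°) = 0.106

0.106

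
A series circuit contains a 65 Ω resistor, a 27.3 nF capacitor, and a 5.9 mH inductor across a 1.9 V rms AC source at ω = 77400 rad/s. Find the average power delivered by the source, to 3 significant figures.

X_L = ωL = 457 Ω
X_C = 1/(ωC) = 473 Ω
Net reactance X = X_L − X_C = -16.6 Ω
Z = 65.0 − j16.6 Ω
|Z| = √(65.0² + 16.6²) = 67.1 Ω
∠Z = arctan(-16.6/65.0) = -14.3°
I = V/|Z| = 28.3 mA
P = VI cos φ = 1.9 × 0.0283 × cos(-14.3°) = 52.1 mW

52.1 mW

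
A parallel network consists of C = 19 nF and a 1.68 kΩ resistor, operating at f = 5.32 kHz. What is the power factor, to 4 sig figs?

ω = 2πf = 33430 rad/s
X_C = 1/(ωC) = 1575 Ω
Parallel: admittances add. Y = 1/R + jωC
Y = (0.0005952 + j0.0006351) S
|Y| = 0.0008704 S → |Z| = 1/|Y| = 1149 Ω, ∠Z = −∠Y = -46.86°
cos φ = cos(-46.86°) = 0.6838

0.6838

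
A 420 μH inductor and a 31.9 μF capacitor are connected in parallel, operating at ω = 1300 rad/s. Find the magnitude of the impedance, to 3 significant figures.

X_L = ωL = 0.546 Ω
X_C = 1/(ωC) = 24.1 Ω
Parallel: admittances add. Y = 1/(jωL) + jωC
Y = (0 − j1.79) S
|Y| = 1.79 S → |Z| = 1/|Y| = 0.559 Ω, ∠Z = −∠Y = 90.0°

0.559 Ω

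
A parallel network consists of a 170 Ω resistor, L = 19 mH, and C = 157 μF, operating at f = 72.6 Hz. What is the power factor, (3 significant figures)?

0.133

ω = 2πf = 456.2 rad/s
X_L = ωL = 8.67 Ω
X_C = 1/(ωC) = 14.0 Ω
Parallel: admittances add. Y = 1/R + 1/(jωL) + jωC
Y = (0.00588 − j0.0438) S
|Y| = 0.0442 S → |Z| = 1/|Y| = 22.6 Ω, ∠Z = −∠Y = 82.3°
cos φ = cos(82.3°) = 0.133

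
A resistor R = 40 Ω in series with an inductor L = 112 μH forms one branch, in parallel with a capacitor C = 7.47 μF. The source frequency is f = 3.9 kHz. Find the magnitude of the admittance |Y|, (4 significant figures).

ω = 2πf = 24500 rad/s
X_L = ωL = 2.744 Ω
X_C = 1/(ωC) = 5.463 Ω
Branch 1 (R+jX_L): Z₁ = 40.00 + j2.744 Ω, |Z₁| = 40.09 Ω
Branch 2 (−jX_C): Z₂ = −j5.463 Ω
Parallel: Z = Z₁Z₂/(Z₁+Z₂), |Z| = 5.463 Ω, ∠Z = -82.19°
|Y| = 1/|Z| = 183.0 mS

183.0 mS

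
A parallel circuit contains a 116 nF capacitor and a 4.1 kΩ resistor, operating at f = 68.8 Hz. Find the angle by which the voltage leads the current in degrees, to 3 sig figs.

-11.6°

ω = 2πf = 432.3 rad/s
X_C = 1/(ωC) = 19900 Ω
Parallel: admittances add. Y = 1/R + jωC
Y = (0.000244 + j5.01e-05) S
|Y| = 0.000249 S → |Z| = 1/|Y| = 4020 Ω, ∠Z = −∠Y = -11.6°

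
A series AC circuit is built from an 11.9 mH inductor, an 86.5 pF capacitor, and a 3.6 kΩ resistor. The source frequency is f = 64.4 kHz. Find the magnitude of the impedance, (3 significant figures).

24000 Ω

ω = 2πf = 404600 rad/s
X_L = ωL = 4820 Ω
X_C = 1/(ωC) = 28600 Ω
Net reactance X = X_L − X_C = -23800 Ω
Z = 3600 − j23800 Ω
|Z| = √(3600² + 23800²) = 24000 Ω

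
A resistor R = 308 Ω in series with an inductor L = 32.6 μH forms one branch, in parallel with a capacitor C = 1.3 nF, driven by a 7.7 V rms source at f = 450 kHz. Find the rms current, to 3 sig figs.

ω = 2πf = 2.827e+06 rad/s
X_L = ωL = 92.2 Ω
X_C = 1/(ωC) = 272 Ω
Branch 1 (R+jX_L): Z₁ = 308 + j92.2 Ω, |Z₁| = 321 Ω
Branch 2 (−jX_C): Z₂ = −j272 Ω
Parallel: Z = Z₁Z₂/(Z₁+Z₂), |Z| = 245 Ω, ∠Z = -43.1°
I = V/|Z| = 7.7/245 = 31.4 mA

31.4 mA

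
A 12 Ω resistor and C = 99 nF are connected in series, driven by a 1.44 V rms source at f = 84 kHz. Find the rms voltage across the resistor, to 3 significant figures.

0.765 V

ω = 2πf = 527800 rad/s
X_C = 1/(ωC) = 19.1 Ω
Z = 12.0 − j19.1 Ω
|Z| = √(12.0² + 19.1²) = 22.6 Ω
I = V/|Z| = 63.7 mA
V_R = I·|Z_R| = 0.0637 × 12.0 = 0.765 V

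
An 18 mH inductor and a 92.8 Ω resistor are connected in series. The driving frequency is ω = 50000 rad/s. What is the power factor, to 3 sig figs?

X_L = ωL = 900 Ω
Z = 92.8 + j900 Ω
|Z| = √(92.8² + 900²) = 905 Ω
∠Z = arctan(900/92.8) = 84.1°
cos φ = cos(84.1°) = 0.103

0.103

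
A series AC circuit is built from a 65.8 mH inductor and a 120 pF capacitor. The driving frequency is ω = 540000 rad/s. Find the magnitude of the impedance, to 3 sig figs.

X_L = ωL = 35500 Ω
X_C = 1/(ωC) = 15400 Ω
Net reactance X = X_L − X_C = 20100 Ω
Z = j20100 Ω
|Z| = √(0² + 20100²) = 20100 Ω

20100 Ω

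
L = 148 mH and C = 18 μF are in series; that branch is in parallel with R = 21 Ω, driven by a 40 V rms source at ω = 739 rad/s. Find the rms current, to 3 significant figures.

X_L = ωL = 109 Ω
X_C = 1/(ωC) = 75.2 Ω
Branch 1: Z₁ = R = 21.0 Ω
Branch 2 (series LC): Z₂ = j(X_L − X_C) = j34.2 Ω
Parallel: Z = Z₁Z₂/(Z₁+Z₂), |Z| = 17.9 Ω, ∠Z = 31.6°
I = V/|Z| = 40/17.9 = 2.24 A

2.24 A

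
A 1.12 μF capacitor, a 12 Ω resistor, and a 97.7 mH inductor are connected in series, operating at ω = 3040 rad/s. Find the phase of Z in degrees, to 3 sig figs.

X_L = ωL = 297 Ω
X_C = 1/(ωC) = 294 Ω
Net reactance X = X_L − X_C = 3.30 Ω
Z = 12.0 + j3.30 Ω
|Z| = √(12.0² + 3.30²) = 12.4 Ω
∠Z = arctan(3.30/12.0) = 15.4°

15.4°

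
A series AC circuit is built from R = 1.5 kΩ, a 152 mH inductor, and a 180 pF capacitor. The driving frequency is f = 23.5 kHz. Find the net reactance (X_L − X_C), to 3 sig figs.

-15200 Ω

ω = 2πf = 147700 rad/s
X_L = ωL = 22400 Ω
X_C = 1/(ωC) = 37600 Ω
X = 22400 − 37600 = -15200 Ω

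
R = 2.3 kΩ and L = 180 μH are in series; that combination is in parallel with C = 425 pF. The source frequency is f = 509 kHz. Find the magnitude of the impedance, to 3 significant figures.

ω = 2πf = 3.198e+06 rad/s
X_L = ωL = 576 Ω
X_C = 1/(ωC) = 736 Ω
Branch 1 (R+jX_L): Z₁ = 2300 + j576 Ω, |Z₁| = 2370 Ω
Branch 2 (−jX_C): Z₂ = −j736 Ω
Parallel: Z = Z₁Z₂/(Z₁+Z₂), |Z| = 757 Ω, ∠Z = -72.0°

757 Ω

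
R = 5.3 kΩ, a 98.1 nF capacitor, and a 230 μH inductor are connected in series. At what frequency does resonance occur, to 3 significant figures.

33.5 kHz

ω₀ = 1/√(LC) = 1/√(0.00023 × 9.81e-08) = 210500 rad/s
f₀ = ω₀/(2π) = 33.5 kHz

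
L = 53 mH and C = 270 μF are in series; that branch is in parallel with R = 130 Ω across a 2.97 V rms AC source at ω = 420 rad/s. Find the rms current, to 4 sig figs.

222.1 mA

X_L = ωL = 22.26 Ω
X_C = 1/(ωC) = 8.818 Ω
Branch 1: Z₁ = R = 130.0 Ω
Branch 2 (series LC): Z₂ = j(X_L − X_C) = j13.44 Ω
Parallel: Z = Z₁Z₂/(Z₁+Z₂), |Z| = 13.37 Ω, ∠Z = 84.10°
I = V/|Z| = 2.97/13.37 = 222.1 mA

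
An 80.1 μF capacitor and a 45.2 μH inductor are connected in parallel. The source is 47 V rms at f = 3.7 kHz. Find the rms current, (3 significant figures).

ω = 2πf = 23250 rad/s
X_L = ωL = 1.05 Ω
X_C = 1/(ωC) = 0.537 Ω
Parallel: admittances add. Y = 1/(jωL) + jωC
Y = (0 + j0.910) S
|Y| = 0.910 S → |Z| = 1/|Y| = 1.10 Ω, ∠Z = −∠Y = -90.0°
I = V/|Z| = 47/1.10 = 42.8 A

42.8 A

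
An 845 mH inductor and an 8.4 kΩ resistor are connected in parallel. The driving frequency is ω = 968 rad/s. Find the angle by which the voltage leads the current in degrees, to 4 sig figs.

X_L = ωL = 818.0 Ω
Parallel: admittances add. Y = 1/R + 1/(jωL)
Y = (0.0001190 − j0.001223) S
|Y| = 0.001228 S → |Z| = 1/|Y| = 814.1 Ω, ∠Z = −∠Y = 84.44°

84.44°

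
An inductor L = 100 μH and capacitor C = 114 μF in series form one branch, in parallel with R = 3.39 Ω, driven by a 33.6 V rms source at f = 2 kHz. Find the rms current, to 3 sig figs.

61.0 A

ω = 2πf = 12570 rad/s
X_L = ωL = 1.26 Ω
X_C = 1/(ωC) = 0.698 Ω
Branch 1: Z₁ = R = 3.39 Ω
Branch 2 (series LC): Z₂ = j(X_L − X_C) = j0.559 Ω
Parallel: Z = Z₁Z₂/(Z₁+Z₂), |Z| = 0.551 Ω, ∠Z = 80.6°
I = V/|Z| = 33.6/0.551 = 61.0 A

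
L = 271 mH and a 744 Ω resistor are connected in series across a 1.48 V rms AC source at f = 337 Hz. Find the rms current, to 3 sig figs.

ω = 2πf = 2117 rad/s
X_L = ωL = 574 Ω
Z = 744 + j574 Ω
|Z| = √(744² + 574²) = 940 Ω
I = V/|Z| = 1.48/940 = 1.58 mA

1.58 mA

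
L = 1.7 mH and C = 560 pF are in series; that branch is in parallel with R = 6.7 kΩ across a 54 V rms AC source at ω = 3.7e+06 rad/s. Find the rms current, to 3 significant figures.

12.3 mA

X_L = ωL = 6290 Ω
X_C = 1/(ωC) = 483 Ω
Branch 1: Z₁ = R = 6700 Ω
Branch 2 (series LC): Z₂ = j(X_L − X_C) = j5810 Ω
Parallel: Z = Z₁Z₂/(Z₁+Z₂), |Z| = 4390 Ω, ∠Z = 49.1°
I = V/|Z| = 54/4390 = 12.3 mA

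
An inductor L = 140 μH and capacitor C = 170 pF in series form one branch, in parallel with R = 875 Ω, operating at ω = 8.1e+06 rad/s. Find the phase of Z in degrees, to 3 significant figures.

65.0°

X_L = ωL = 1130 Ω
X_C = 1/(ωC) = 726 Ω
Branch 1: Z₁ = R = 875 Ω
Branch 2 (series LC): Z₂ = j(X_L − X_C) = j408 Ω
Parallel: Z = Z₁Z₂/(Z₁+Z₂), |Z| = 370 Ω, ∠Z = 65.0°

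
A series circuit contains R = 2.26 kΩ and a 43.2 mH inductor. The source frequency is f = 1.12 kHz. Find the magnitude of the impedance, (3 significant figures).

ω = 2πf = 7037 rad/s
X_L = ωL = 304 Ω
Z = 2260 + j304 Ω
|Z| = √(2260² + 304²) = 2280 Ω

2280 Ω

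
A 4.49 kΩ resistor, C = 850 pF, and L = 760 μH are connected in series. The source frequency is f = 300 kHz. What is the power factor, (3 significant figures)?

ω = 2πf = 1.885e+06 rad/s
X_L = ωL = 1430 Ω
X_C = 1/(ωC) = 624 Ω
Net reactance X = X_L − X_C = 808 Ω
Z = 4490 + j808 Ω
|Z| = √(4490² + 808²) = 4560 Ω
∠Z = arctan(808/4490) = 10.2°
cos φ = cos(10.2°) = 0.984

0.984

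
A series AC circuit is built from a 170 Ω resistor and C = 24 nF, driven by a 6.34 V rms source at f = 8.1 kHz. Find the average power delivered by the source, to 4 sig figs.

9.773 mW

ω = 2πf = 50890 rad/s
X_C = 1/(ωC) = 818.7 Ω
Z = 170.0 − j818.7 Ω
|Z| = √(170.0² + 818.7²) = 836.2 Ω
∠Z = arctan(-818.7/170.0) = -78.27°
I = V/|Z| = 7.582 mA
P = VI cos φ = 6.34 × 0.007582 × cos(-78.27°) = 9.773 mW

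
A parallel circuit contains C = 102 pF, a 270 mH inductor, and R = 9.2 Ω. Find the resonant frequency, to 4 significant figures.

30.33 kHz

ω₀ = 1/√(LC) = 1/√(0.27 × 1.02e-10) = 190600 rad/s
f₀ = ω₀/(2π) = 30.33 kHz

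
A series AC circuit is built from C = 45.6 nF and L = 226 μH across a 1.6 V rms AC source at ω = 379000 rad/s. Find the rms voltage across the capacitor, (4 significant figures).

3.331 V

X_L = ωL = 85.65 Ω
X_C = 1/(ωC) = 57.86 Ω
Net reactance X = X_L − X_C = 27.79 Ω
Z = j27.79 Ω
|Z| = √(0² + 27.79²) = 27.79 Ω
I = V/|Z| = 57.57 mA
V_C = I·|Z_C| = 0.05757 × 57.86 = 3.331 V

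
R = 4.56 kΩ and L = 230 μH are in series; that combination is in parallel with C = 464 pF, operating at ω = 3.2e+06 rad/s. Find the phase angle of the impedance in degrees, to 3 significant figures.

-81.6°

X_L = ωL = 736 Ω
X_C = 1/(ωC) = 673 Ω
Branch 1 (R+jX_L): Z₁ = 4560 + j736 Ω, |Z₁| = 4620 Ω
Branch 2 (−jX_C): Z₂ = −j673 Ω
Parallel: Z = Z₁Z₂/(Z₁+Z₂), |Z| = 682 Ω, ∠Z = -81.6°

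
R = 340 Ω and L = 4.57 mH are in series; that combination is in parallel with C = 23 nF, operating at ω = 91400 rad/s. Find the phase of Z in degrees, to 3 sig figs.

-29.5°

X_L = ωL = 418 Ω
X_C = 1/(ωC) = 476 Ω
Branch 1 (R+jX_L): Z₁ = 340 + j418 Ω, |Z₁| = 539 Ω
Branch 2 (−jX_C): Z₂ = −j476 Ω
Parallel: Z = Z₁Z₂/(Z₁+Z₂), |Z| = 743 Ω, ∠Z = -29.5°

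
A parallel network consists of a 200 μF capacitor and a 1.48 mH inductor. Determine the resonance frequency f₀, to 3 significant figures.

ω₀ = 1/√(LC) = 1/√(0.00148 × 0.0002) = 1838 rad/s
f₀ = ω₀/(2π) = 293 Hz

293 Hz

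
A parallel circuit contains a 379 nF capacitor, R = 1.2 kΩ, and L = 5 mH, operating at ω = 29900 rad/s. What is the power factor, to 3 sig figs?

X_L = ωL = 150 Ω
X_C = 1/(ωC) = 88.2 Ω
Parallel: admittances add. Y = 1/R + 1/(jωL) + jωC
Y = (0.000833 + j0.00464) S
|Y| = 0.00472 S → |Z| = 1/|Y| = 212 Ω, ∠Z = −∠Y = -79.8°
cos φ = cos(-79.8°) = 0.177

0.177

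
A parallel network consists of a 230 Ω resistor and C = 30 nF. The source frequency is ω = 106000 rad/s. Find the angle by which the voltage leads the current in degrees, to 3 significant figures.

-36.2°

X_C = 1/(ωC) = 314 Ω
Parallel: admittances add. Y = 1/R + jωC
Y = (0.00435 + j0.00318) S
|Y| = 0.00539 S → |Z| = 1/|Y| = 186 Ω, ∠Z = −∠Y = -36.2°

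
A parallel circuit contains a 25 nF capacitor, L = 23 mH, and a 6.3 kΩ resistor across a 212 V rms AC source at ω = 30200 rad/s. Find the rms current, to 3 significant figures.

X_L = ωL = 695 Ω
X_C = 1/(ωC) = 1320 Ω
Parallel: admittances add. Y = 1/R + 1/(jωL) + jωC
Y = (0.000159 − j0.000685) S
|Y| = 0.000703 S → |Z| = 1/|Y| = 1420 Ω, ∠Z = −∠Y = 76.9°
I = V/|Z| = 212/1420 = 149 mA

149 mA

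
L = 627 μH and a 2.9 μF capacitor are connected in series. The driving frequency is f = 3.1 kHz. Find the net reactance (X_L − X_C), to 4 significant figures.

ω = 2πf = 19480 rad/s
X_L = ωL = 12.21 Ω
X_C = 1/(ωC) = 17.70 Ω
X = 12.21 − 17.70 = -5.491 Ω

-5.491 Ω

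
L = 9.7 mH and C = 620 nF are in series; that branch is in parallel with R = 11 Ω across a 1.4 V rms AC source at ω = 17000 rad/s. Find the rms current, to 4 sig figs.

128.8 mA

X_L = ωL = 164.9 Ω
X_C = 1/(ωC) = 94.88 Ω
Branch 1: Z₁ = R = 11.00 Ω
Branch 2 (series LC): Z₂ = j(X_L − X_C) = j70.02 Ω
Parallel: Z = Z₁Z₂/(Z₁+Z₂), |Z| = 10.87 Ω, ∠Z = 8.928°
I = V/|Z| = 1.4/10.87 = 128.8 mA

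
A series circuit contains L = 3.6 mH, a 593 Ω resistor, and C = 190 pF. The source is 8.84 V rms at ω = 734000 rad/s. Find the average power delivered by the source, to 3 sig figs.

2.22 mW

X_L = ωL = 2640 Ω
X_C = 1/(ωC) = 7170 Ω
Net reactance X = X_L − X_C = -4530 Ω
Z = 593 − j4530 Ω
|Z| = √(593² + 4530²) = 4570 Ω
∠Z = arctan(-4530/593) = -82.5°
I = V/|Z| = 1.94 mA
P = VI cos φ = 8.84 × 0.00194 × cos(-82.5°) = 2.22 mW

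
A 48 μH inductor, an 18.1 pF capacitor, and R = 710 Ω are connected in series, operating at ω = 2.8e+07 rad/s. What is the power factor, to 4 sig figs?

X_L = ωL = 1344 Ω
X_C = 1/(ωC) = 1973 Ω
Net reactance X = X_L − X_C = -629.2 Ω
Z = 710.0 − j629.2 Ω
|Z| = √(710.0² + 629.2²) = 948.7 Ω
∠Z = arctan(-629.2/710.0) = -41.55°
cos φ = cos(-41.55°) = 0.7484

0.7484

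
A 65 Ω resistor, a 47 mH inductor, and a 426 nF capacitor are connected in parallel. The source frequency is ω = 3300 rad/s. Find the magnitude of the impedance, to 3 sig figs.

61.8 Ω

X_L = ωL = 155 Ω
X_C = 1/(ωC) = 711 Ω
Parallel: admittances add. Y = 1/R + 1/(jωL) + jωC
Y = (0.0154 − j0.00504) S
|Y| = 0.0162 S → |Z| = 1/|Y| = 61.8 Ω, ∠Z = −∠Y = 18.1°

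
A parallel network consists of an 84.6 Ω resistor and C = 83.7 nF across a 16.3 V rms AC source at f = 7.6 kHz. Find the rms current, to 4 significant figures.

203.4 mA

ω = 2πf = 47750 rad/s
X_C = 1/(ωC) = 250.2 Ω
Parallel: admittances add. Y = 1/R + jωC
Y = (0.01182 + j0.003997) S
|Y| = 0.01248 S → |Z| = 1/|Y| = 80.14 Ω, ∠Z = −∠Y = -18.68°
I = V/|Z| = 16.3/80.14 = 203.4 mA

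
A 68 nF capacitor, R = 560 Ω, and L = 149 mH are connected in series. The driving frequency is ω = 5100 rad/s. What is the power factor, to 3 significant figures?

0.255

X_L = ωL = 760 Ω
X_C = 1/(ωC) = 2880 Ω
Net reactance X = X_L − X_C = -2120 Ω
Z = 560 − j2120 Ω
|Z| = √(560² + 2120²) = 2200 Ω
∠Z = arctan(-2120/560) = -75.2°
cos φ = cos(-75.2°) = 0.255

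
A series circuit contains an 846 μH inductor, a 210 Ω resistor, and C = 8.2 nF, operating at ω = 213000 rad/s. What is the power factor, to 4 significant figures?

0.4719

X_L = ωL = 180.2 Ω
X_C = 1/(ωC) = 572.5 Ω
Net reactance X = X_L − X_C = -392.3 Ω
Z = 210.0 − j392.3 Ω
|Z| = √(210.0² + 392.3²) = 445.0 Ω
∠Z = arctan(-392.3/210.0) = -61.84°
cos φ = cos(-61.84°) = 0.4719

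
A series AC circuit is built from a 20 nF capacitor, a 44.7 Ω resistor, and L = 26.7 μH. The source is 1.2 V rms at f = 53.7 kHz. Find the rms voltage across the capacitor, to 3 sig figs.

1.22 V

ω = 2πf = 337400 rad/s
X_L = ωL = 9.01 Ω
X_C = 1/(ωC) = 148 Ω
Net reactance X = X_L − X_C = -139 Ω
Z = 44.7 − j139 Ω
|Z| = √(44.7² + 139²) = 146 Ω
I = V/|Z| = 8.21 mA
V_C = I·|Z_C| = 0.00821 × 148 = 1.22 V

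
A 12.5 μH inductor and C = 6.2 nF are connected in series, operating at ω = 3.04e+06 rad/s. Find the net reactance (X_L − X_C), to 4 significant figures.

X_L = ωL = 38.00 Ω
X_C = 1/(ωC) = 53.06 Ω
X = 38.00 − 53.06 = -15.06 Ω

-15.06 Ω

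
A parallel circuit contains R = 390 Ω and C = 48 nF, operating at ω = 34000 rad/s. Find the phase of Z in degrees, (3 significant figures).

-32.5°

X_C = 1/(ωC) = 613 Ω
Parallel: admittances add. Y = 1/R + jωC
Y = (0.00256 + j0.00163) S
|Y| = 0.00304 S → |Z| = 1/|Y| = 329 Ω, ∠Z = −∠Y = -32.5°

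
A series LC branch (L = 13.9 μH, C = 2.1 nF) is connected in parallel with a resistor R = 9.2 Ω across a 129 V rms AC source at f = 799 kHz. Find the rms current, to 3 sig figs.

14.9 A

ω = 2πf = 5.02e+06 rad/s
X_L = ωL = 69.8 Ω
X_C = 1/(ωC) = 94.9 Ω
Branch 1: Z₁ = R = 9.20 Ω
Branch 2 (series LC): Z₂ = j(X_L − X_C) = −j25.1 Ω
Parallel: Z = Z₁Z₂/(Z₁+Z₂), |Z| = 8.64 Ω, ∠Z = -20.2°
I = V/|Z| = 129/8.64 = 14.9 A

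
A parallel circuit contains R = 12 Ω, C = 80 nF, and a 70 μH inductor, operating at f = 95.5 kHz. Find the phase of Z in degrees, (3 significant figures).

ω = 2πf = 600000 rad/s
X_L = ωL = 42.0 Ω
X_C = 1/(ωC) = 20.8 Ω
Parallel: admittances add. Y = 1/R + 1/(jωL) + jωC
Y = (0.0833 + j0.0242) S
|Y| = 0.0868 S → |Z| = 1/|Y| = 11.5 Ω, ∠Z = −∠Y = -16.2°

-16.2°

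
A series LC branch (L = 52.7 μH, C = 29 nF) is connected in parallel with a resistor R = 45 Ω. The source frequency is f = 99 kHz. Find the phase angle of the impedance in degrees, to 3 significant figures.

ω = 2πf = 622000 rad/s
X_L = ωL = 32.8 Ω
X_C = 1/(ωC) = 55.4 Ω
Branch 1: Z₁ = R = 45.0 Ω
Branch 2 (series LC): Z₂ = j(X_L − X_C) = −j22.7 Ω
Parallel: Z = Z₁Z₂/(Z₁+Z₂), |Z| = 20.2 Ω, ∠Z = -63.3°

-63.3°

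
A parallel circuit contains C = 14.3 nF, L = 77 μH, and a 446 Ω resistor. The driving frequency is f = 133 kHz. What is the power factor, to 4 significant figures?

ω = 2πf = 835700 rad/s
X_L = ωL = 64.35 Ω
X_C = 1/(ωC) = 83.68 Ω
Parallel: admittances add. Y = 1/R + 1/(jωL) + jωC
Y = (0.002242 − j0.003591) S
|Y| = 0.004233 S → |Z| = 1/|Y| = 236.2 Ω, ∠Z = −∠Y = 58.02°
cos φ = cos(58.02°) = 0.5296

0.5296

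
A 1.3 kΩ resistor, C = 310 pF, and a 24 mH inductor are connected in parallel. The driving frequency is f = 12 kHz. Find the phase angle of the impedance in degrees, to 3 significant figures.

ω = 2πf = 75400 rad/s
X_L = ωL = 1810 Ω
X_C = 1/(ωC) = 42800 Ω
Parallel: admittances add. Y = 1/R + 1/(jωL) + jωC
Y = (0.000769 − j0.000529) S
|Y| = 0.000934 S → |Z| = 1/|Y| = 1070 Ω, ∠Z = −∠Y = 34.5°

34.5°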